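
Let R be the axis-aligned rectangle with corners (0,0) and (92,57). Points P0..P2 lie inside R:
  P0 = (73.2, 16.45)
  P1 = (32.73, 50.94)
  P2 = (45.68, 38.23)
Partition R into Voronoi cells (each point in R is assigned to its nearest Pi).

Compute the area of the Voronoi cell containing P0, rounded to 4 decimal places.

Area of P0's cell: 1803.5910

1. box [0,92]×[0,57]: [(0, 0) (92, 0) (92, 57) (0, 57)]
2. ⊥bis P0·P1 via (52.965,33.695): [(24.2489, 0) (92, 0) (92, 57) (72.8264, 57)]  |A|=2477.3549
3. ⊥bis P0·P2 via (59.44,27.34): [(37.8025, 0) (92, 0) (92, 57) (82.9136, 57)]  |A|=1803.591
4. canonical 4-gon: [(37.8025, 0) (92, 0) (92, 57) (82.9136, 57)]
5. shoelace: 1803.591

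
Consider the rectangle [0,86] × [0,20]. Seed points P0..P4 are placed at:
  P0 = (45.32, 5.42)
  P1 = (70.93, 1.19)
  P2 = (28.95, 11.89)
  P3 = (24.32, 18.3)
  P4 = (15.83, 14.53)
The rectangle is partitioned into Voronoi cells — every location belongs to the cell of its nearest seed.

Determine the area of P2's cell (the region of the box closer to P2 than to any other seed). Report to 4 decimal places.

1. box [0,86]×[0,20]: [(0, 0) (86, 0) (86, 20) (0, 20)]
2. ⊥bis P2·P0 via (37.135,8.655): [(0, 0) (33.7142, 0) (41.6189, 20) (0, 20)]  |A|=753.3318
3. ⊥bis P2·P1 via (49.94,6.54): [(0, 0) (33.7142, 0) (41.6189, 20) (0, 20)]  |A|=753.3318
4. ⊥bis P2·P3 via (26.635,15.095): [(5.7367, 0) (33.7142, 0) (41.6189, 20) (33.4257, 20)]  |A|=361.7072
5. ⊥bis P2·P4 via (22.39,13.21): [(22.1119, 11.8279) (19.7319, 0) (33.7142, 0) (41.6189, 20) (33.4257, 20)]  |A|=278.9404
6. canonical 5-gon: [(22.1119, 11.8279) (19.7319, 0) (33.7142, 0) (41.6189, 20) (33.4257, 20)]
7. shoelace: 278.9404

Area of P2's cell: 278.9404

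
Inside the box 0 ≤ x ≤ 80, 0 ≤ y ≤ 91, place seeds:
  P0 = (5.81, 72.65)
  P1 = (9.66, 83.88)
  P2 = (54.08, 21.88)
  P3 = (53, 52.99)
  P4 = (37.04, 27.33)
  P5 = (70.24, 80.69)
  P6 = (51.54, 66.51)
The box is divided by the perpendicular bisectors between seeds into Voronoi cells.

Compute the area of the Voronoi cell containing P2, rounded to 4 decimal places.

Area of P2's cell: 1371.6417

1. box [0,80]×[0,91]: [(0, 0) (80, 0) (80, 91) (0, 91)]
2. ⊥bis P2·P0 via (29.945,47.265): [(0, 18.7945) (0, 0) (80, 0) (80, 91) (75.9451, 91)]  |A|=4538.1738
3. ⊥bis P2·P1 via (31.87,52.88): [(48.0231, 64.4529) (0, 18.7945) (0, 0) (80, 0) (80, 87.3628)]  |A|=4426.1984
4. ⊥bis P2·P3 via (53.54,37.435): [(18.3199, 36.2123) (0, 18.7945) (0, 0) (80, 0) (80, 38.3536)]  |A|=2803.476
5. ⊥bis P2·P4 via (45.56,24.605): [(49.62, 37.2989) (37.6904, 0) (80, 0) (80, 38.3536)]  |A|=1371.6417
6. ⊥bis P2·P5 via (62.16,51.285): [(49.62, 37.2989) (37.6904, 0) (80, 0) (80, 38.3536)]  |A|=1371.6417
7. ⊥bis P2·P6 via (52.81,44.195): [(49.62, 37.2989) (37.6904, 0) (80, 0) (80, 38.3536)]  |A|=1371.6417
8. canonical 4-gon: [(49.62, 37.2989) (37.6904, 0) (80, 0) (80, 38.3536)]
9. shoelace: 1371.6417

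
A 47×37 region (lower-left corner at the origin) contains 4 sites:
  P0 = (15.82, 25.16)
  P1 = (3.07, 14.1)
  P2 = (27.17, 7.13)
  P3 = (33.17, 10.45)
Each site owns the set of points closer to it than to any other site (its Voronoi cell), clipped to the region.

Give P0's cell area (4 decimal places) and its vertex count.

Area of P0's cell: 591.1411 (5 vertices)

1. box [0,47]×[0,37]: [(0, 0) (47, 0) (47, 37) (0, 37)]
2. ⊥bis P0·P1 via (9.445,19.63): [(0, 30.5182) (26.4731, 0) (47, 0) (47, 37) (0, 37)]  |A|=1335.0446
3. ⊥bis P0·P2 via (21.495,16.145): [(0, 30.5182) (15.6564, 12.4695) (47, 32.2006) (47, 37) (0, 37)]  |A|=702.4224
4. ⊥bis P0·P3 via (24.495,17.805): [(0, 30.5182) (15.6564, 12.4695) (24.9105, 18.2951) (40.7693, 37) (0, 37)]  |A|=591.1411
5. canonical 5-gon: [(0, 30.5182) (15.6564, 12.4695) (24.9105, 18.2951) (40.7693, 37) (0, 37)]
6. shoelace: 591.1411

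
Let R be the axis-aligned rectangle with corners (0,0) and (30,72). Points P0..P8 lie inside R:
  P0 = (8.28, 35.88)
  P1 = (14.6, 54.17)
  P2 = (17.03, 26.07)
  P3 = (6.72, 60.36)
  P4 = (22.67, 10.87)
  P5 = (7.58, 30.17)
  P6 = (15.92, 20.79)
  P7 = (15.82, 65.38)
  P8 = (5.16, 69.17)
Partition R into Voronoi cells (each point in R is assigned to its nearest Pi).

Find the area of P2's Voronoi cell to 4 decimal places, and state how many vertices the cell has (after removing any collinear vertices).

Area of P2's cell: 267.1469 (6 vertices)

1. box [0,30]×[0,72]: [(0, 0) (30, 0) (30, 72) (0, 72)]
2. ⊥bis P2·P0 via (12.655,30.975): [(0, 19.6874) (0, 0) (30, 0) (30, 46.4458)]  |A|=991.9985
3. ⊥bis P2·P1 via (15.815,40.12): [(23.6694, 40.7992) (0, 19.6874) (0, 0) (30, 0) (30, 41.3467)]  |A|=975.858
4. ⊥bis P2·P3 via (11.875,43.215): [(23.6694, 40.7992) (0, 19.6874) (0, 0) (30, 0) (30, 41.3467)]  |A|=975.858
5. ⊥bis P2·P4 via (19.85,18.47): [(23.6694, 40.7992) (0, 19.6874) (0, 11.1046) (30, 22.2362) (30, 41.3467)]  |A|=475.7462
6. ⊥bis P2·P5 via (12.305,28.12): [(23.6694, 40.7992) (14.1047, 32.268) (5.8672, 13.2816) (30, 22.2362) (30, 41.3467)]  |A|=368.4856
7. ⊥bis P2·P6 via (16.475,23.43): [(23.6694, 40.7992) (14.1047, 32.268) (10.7888, 24.6254) (27.1623, 21.1832) (30, 22.2362) (30, 41.3467)]  |A|=267.1469
8. ⊥bis P2·P7 via (16.425,45.725): [(23.6694, 40.7992) (14.1047, 32.268) (10.7888, 24.6254) (27.1623, 21.1832) (30, 22.2362) (30, 41.3467)]  |A|=267.1469
9. ⊥bis P2·P8 via (11.095,47.62): [(23.6694, 40.7992) (14.1047, 32.268) (10.7888, 24.6254) (27.1623, 21.1832) (30, 22.2362) (30, 41.3467)]  |A|=267.1469
10. canonical 6-gon: [(23.6694, 40.7992) (14.1047, 32.268) (10.7888, 24.6254) (27.1623, 21.1832) (30, 22.2362) (30, 41.3467)]
11. shoelace: 267.1469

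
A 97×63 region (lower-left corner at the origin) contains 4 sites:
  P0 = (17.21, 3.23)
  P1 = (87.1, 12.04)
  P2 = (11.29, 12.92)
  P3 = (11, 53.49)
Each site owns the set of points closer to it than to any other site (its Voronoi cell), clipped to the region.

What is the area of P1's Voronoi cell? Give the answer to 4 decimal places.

1. box [0,97]×[0,63]: [(0, 0) (97, 0) (97, 63) (0, 63)]
2. ⊥bis P1·P0 via (52.155,7.635): [(53.1174, 0) (97, 0) (97, 63) (45.176, 63)]  |A|=3014.7584
3. ⊥bis P1·P2 via (49.195,12.48): [(49.3931, 29.5453) (53.1174, 0) (97, 0) (97, 63) (49.7814, 63)]  |A|=2937.7209
4. ⊥bis P1·P3 via (49.05,32.765): [(49.4388, 33.4787) (49.3931, 29.5453) (53.1174, 0) (97, 0) (97, 63) (65.5183, 63)]  |A|=2705.4341
5. canonical 6-gon: [(49.4388, 33.4787) (49.3931, 29.5453) (53.1174, 0) (97, 0) (97, 63) (65.5183, 63)]
6. shoelace: 2705.4341

Area of P1's cell: 2705.4341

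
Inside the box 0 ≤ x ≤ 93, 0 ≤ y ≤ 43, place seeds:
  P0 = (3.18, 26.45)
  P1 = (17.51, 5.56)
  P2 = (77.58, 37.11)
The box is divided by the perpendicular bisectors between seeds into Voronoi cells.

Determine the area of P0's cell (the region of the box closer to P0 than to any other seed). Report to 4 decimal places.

Area of P0's cell: 809.8572

1. box [0,93]×[0,43]: [(0, 0) (93, 0) (93, 43) (0, 43)]
2. ⊥bis P0·P1 via (10.345,16.005): [(0, 8.9086) (49.6978, 43) (0, 43)]  |A|=847.1338
3. ⊥bis P0·P2 via (40.38,31.78): [(0, 8.9086) (39.7501, 36.1762) (38.7724, 43) (0, 43)]  |A|=809.8572
4. canonical 4-gon: [(0, 8.9086) (39.7501, 36.1762) (38.7724, 43) (0, 43)]
5. shoelace: 809.8572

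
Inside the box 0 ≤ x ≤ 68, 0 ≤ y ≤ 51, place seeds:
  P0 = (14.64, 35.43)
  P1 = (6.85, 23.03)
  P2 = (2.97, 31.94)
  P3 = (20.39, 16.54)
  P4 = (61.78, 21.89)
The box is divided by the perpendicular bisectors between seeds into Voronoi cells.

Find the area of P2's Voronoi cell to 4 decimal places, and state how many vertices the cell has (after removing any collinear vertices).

1. box [0,68]×[0,51]: [(0, 0) (68, 0) (68, 51) (0, 51)]
2. ⊥bis P2·P0 via (8.805,33.685): [(0, 0) (18.8787, 0) (3.6268, 51) (0, 51)]  |A|=573.892
3. ⊥bis P2·P1 via (4.91,27.485): [(0, 25.3469) (9.9967, 29.7001) (3.6268, 51) (0, 51)]  |A|=166.849
4. ⊥bis P2·P3 via (11.68,24.24): [(0, 25.3469) (9.9967, 29.7001) (3.6268, 51) (0, 51)]  |A|=166.849
5. ⊥bis P2·P4 via (32.375,26.915): [(0, 25.3469) (9.9967, 29.7001) (3.6268, 51) (0, 51)]  |A|=166.849
6. canonical 4-gon: [(0, 25.3469) (9.9967, 29.7001) (3.6268, 51) (0, 51)]
7. shoelace: 166.849

Area of P2's cell: 166.8490 (4 vertices)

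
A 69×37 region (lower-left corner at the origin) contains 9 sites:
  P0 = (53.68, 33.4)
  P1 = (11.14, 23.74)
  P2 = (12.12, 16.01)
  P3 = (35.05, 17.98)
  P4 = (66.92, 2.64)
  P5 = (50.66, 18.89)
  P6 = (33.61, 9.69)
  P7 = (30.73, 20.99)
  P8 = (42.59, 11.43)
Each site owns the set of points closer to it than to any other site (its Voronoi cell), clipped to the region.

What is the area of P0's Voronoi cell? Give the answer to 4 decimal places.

1. box [0,69]×[0,37]: [(0, 0) (69, 0) (69, 37) (0, 37)]
2. ⊥bis P0·P1 via (32.41,28.57): [(38.8977, 0) (69, 0) (69, 37) (30.4957, 37)]  |A|=1269.2221
3. ⊥bis P0·P2 via (32.9,24.705): [(33.7477, 22.6791) (43.2373, 0) (69, 0) (69, 37) (30.4957, 37)]  |A|=1220.0125
4. ⊥bis P0·P3 via (44.365,25.69): [(65.6285, 0) (69, 0) (69, 37) (35.0037, 37)]  |A|=691.3027
5. ⊥bis P0·P4 via (60.3,18.02): [(53.2316, 14.9776) (69, 21.7647) (69, 37) (35.0037, 37)]  |A|=494.4576
6. ⊥bis P0·P5 via (52.17,26.145): [(42.2856, 28.2023) (69, 22.6421) (69, 37) (35.0037, 37)]  |A|=341.3259
7. ⊥bis P0·P6 via (43.645,21.545): [(42.2856, 28.2023) (69, 22.6421) (69, 37) (35.0037, 37)]  |A|=341.3259
8. ⊥bis P0·P7 via (42.205,27.195): [(40.4821, 30.3813) (42.2856, 28.2023) (69, 22.6421) (69, 37) (36.903, 37)]  |A|=335.0405
9. ⊥bis P0·P8 via (48.135,22.415): [(40.4821, 30.3813) (42.2856, 28.2023) (69, 22.6421) (69, 37) (36.903, 37)]  |A|=335.0405
10. canonical 5-gon: [(40.4821, 30.3813) (42.2856, 28.2023) (69, 22.6421) (69, 37) (36.903, 37)]
11. shoelace: 335.0405

Area of P0's cell: 335.0405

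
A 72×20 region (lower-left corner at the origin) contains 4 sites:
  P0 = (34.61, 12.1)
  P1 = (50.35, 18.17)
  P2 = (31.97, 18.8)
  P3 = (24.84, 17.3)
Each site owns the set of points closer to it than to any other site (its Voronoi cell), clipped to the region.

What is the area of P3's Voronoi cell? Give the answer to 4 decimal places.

Area of P3's cell: 530.5236

1. box [0,72]×[0,20]: [(0, 0) (72, 0) (72, 20) (0, 20)]
2. ⊥bis P3·P0 via (29.725,14.7): [(0, 0) (21.901, 0) (32.5459, 20) (0, 20)]  |A|=544.4693
3. ⊥bis P3·P1 via (37.595,17.735): [(0, 0) (21.901, 0) (32.5459, 20) (0, 20)]  |A|=544.4693
4. ⊥bis P3·P2 via (28.405,18.05): [(0, 0) (21.901, 0) (29.2841, 13.8715) (27.9948, 20) (0, 20)]  |A|=530.5236
5. canonical 5-gon: [(0, 0) (21.901, 0) (29.2841, 13.8715) (27.9948, 20) (0, 20)]
6. shoelace: 530.5236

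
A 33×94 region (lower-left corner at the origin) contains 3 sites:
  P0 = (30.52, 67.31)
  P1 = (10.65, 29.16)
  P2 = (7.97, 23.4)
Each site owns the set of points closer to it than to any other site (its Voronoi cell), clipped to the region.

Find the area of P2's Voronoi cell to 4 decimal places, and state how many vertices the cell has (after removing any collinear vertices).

1. box [0,33]×[0,94]: [(0, 0) (33, 0) (33, 94) (0, 94)]
2. ⊥bis P2·P0 via (19.245,45.355): [(0, 55.2383) (0, 0) (33, 0) (33, 38.2911)]  |A|=1543.235
3. ⊥bis P2·P1 via (9.31,26.28): [(0, 30.6117) (0, 0) (33, 0) (33, 15.2576)]  |A|=756.8435
4. canonical 4-gon: [(0, 30.6117) (0, 0) (33, 0) (33, 15.2576)]
5. shoelace: 756.8435

Area of P2's cell: 756.8435 (4 vertices)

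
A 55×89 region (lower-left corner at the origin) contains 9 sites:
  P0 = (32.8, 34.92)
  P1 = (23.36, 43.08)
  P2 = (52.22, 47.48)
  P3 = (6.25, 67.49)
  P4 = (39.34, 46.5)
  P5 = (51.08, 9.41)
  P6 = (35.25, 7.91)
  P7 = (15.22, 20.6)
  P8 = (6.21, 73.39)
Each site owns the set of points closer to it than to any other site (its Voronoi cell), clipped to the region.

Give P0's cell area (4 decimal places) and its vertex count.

Area of P0's cell: 393.6290 (6 vertices)

1. box [0,55]×[0,89]: [(0, 0) (55, 0) (55, 89) (0, 89)]
2. ⊥bis P0·P1 via (28.08,39): [(0, 6.5153) (0, 0) (55, 0) (55, 70.1427)]  |A|=2108.0961
3. ⊥bis P0·P2 via (42.51,41.2): [(37.1481, 49.4905) (0, 6.5153) (0, 0) (55, 0) (55, 21.8882)]  |A|=1677.3779
4. ⊥bis P0·P3 via (19.525,51.205): [(37.1481, 49.4905) (0, 6.5153) (0, 0) (55, 0) (55, 21.8882)]  |A|=1677.3779
5. ⊥bis P0·P4 via (36.07,40.71): [(46.7153, 34.6979) (31.6943, 43.1812) (0, 6.5153) (0, 0) (55, 0) (55, 21.8882)]  |A|=1606.8592
6. ⊥bis P0·P5 via (41.94,22.165): [(50.7418, 28.4722) (46.7153, 34.6979) (31.6943, 43.1812) (0, 6.5153) (0, 0) (11.0084, 0)]  |A|=933.9884
7. ⊥bis P0·P6 via (34.025,21.415): [(41.8888, 22.1283) (50.7418, 28.4722) (46.7153, 34.6979) (31.6943, 43.1812) (11.0804, 19.3338)]  |A|=493.7546
8. ⊥bis P0·P7 via (24.01,27.76): [(29.5119, 21.0056) (41.8888, 22.1283) (50.7418, 28.4722) (46.7153, 34.6979) (31.6943, 43.1812) (21.2708, 31.1227)]  |A|=393.629
9. ⊥bis P0·P8 via (19.505,54.155): [(29.5119, 21.0056) (41.8888, 22.1283) (50.7418, 28.4722) (46.7153, 34.6979) (31.6943, 43.1812) (21.2708, 31.1227)]  |A|=393.629
10. canonical 6-gon: [(29.5119, 21.0056) (41.8888, 22.1283) (50.7418, 28.4722) (46.7153, 34.6979) (31.6943, 43.1812) (21.2708, 31.1227)]
11. shoelace: 393.629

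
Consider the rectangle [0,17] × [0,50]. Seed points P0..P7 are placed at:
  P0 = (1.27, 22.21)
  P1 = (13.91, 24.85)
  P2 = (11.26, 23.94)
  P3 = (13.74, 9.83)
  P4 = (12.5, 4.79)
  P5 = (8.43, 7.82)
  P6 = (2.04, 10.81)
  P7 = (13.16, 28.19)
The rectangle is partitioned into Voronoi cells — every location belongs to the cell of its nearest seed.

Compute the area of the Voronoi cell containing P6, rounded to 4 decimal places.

1. box [0,17]×[0,50]: [(0, 0) (17, 0) (17, 50) (0, 50)]
2. ⊥bis P6·P0 via (1.655,16.51): [(0, 16.3982) (0, 0) (17, 0) (17, 17.5465)]  |A|=288.5297
3. ⊥bis P6·P1 via (7.975,17.83): [(8.9532, 17.003) (0, 16.3982) (0, 0) (17, 0) (17, 10.1999)]  |A|=258.9717
4. ⊥bis P6·P2 via (6.65,17.375): [(7.3354, 16.8937) (0, 16.3982) (0, 0) (17, 0) (17, 10.1071)]  |A|=252.5809
5. ⊥bis P6·P3 via (7.89,10.32): [(8.3792, 16.1607) (7.3354, 16.8937) (0, 16.3982) (0, 0) (7.0256, 0)]  |A|=128.4183
6. ⊥bis P6·P4 via (7.27,7.8): [(7.7486, 8.6315) (8.3792, 16.1607) (7.3354, 16.8937) (0, 16.3982) (0, 0) (2.7809, 0)]  |A|=110.0992
7. ⊥bis P6·P5 via (5.235,9.315): [(8.3664, 16.0071) (8.3792, 16.1607) (7.3354, 16.8937) (0, 16.3982) (0, 0) (0.8763, 0)]  |A|=79.2025
8. ⊥bis P6·P7 via (7.6,19.5): [(8.3664, 16.0071) (8.3792, 16.1607) (7.3354, 16.8937) (0, 16.3982) (0, 0) (0.8763, 0)]  |A|=79.2025
9. canonical 6-gon: [(8.3664, 16.0071) (8.3792, 16.1607) (7.3354, 16.8937) (0, 16.3982) (0, 0) (0.8763, 0)]
10. shoelace: 79.2025

Area of P6's cell: 79.2025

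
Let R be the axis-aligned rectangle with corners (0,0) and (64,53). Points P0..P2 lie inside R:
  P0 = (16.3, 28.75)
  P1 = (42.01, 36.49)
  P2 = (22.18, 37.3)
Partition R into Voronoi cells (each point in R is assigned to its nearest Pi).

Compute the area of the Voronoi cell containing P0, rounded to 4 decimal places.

Area of P0's cell: 1208.6888

1. box [0,64]×[0,53]: [(0, 0) (64, 0) (64, 53) (0, 53)]
2. ⊥bis P0·P1 via (29.155,32.62): [(0, 0) (38.9753, 0) (23.0196, 53) (0, 53)]  |A|=1642.8636
3. ⊥bis P0·P2 via (19.24,33.025): [(0, 46.2567) (0, 0) (38.9753, 0) (31.59, 24.5317)]  |A|=1208.6888
4. canonical 4-gon: [(0, 46.2567) (0, 0) (38.9753, 0) (31.59, 24.5317)]
5. shoelace: 1208.6888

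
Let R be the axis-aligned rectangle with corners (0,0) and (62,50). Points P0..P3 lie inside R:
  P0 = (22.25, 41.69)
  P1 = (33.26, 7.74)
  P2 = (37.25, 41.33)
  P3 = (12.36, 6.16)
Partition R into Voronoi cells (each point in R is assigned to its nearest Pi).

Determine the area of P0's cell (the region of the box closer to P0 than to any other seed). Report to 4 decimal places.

Area of P0's cell: 733.3902

1. box [0,62]×[0,50]: [(0, 0) (62, 0) (62, 50) (0, 50)]
2. ⊥bis P0·P1 via (27.755,24.715): [(0, 15.714) (62, 35.8207) (62, 50) (0, 50)]  |A|=1502.424
3. ⊥bis P0·P2 via (29.75,41.51): [(0, 15.714) (29.3594, 25.2353) (29.9538, 50) (0, 50)]  |A|=874.2055
4. ⊥bis P0·P3 via (17.305,23.925): [(0, 28.742) (21.6175, 22.7246) (29.3594, 25.2353) (29.9538, 50) (0, 50)]  |A|=733.3902
5. canonical 5-gon: [(0, 28.742) (21.6175, 22.7246) (29.3594, 25.2353) (29.9538, 50) (0, 50)]
6. shoelace: 733.3902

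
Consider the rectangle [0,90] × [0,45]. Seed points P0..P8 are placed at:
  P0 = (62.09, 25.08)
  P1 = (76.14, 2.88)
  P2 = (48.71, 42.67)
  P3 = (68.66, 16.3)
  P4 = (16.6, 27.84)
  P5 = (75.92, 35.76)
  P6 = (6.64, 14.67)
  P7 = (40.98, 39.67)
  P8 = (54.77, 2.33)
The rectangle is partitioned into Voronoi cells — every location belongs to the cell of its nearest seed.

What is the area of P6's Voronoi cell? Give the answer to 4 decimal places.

Area of P6's cell: 557.0024

1. box [0,90]×[0,45]: [(0, 0) (90, 0) (90, 45) (0, 45)]
2. ⊥bis P6·P0 via (34.365,19.875): [(0, 0) (38.0963, 0) (29.6481, 45) (0, 45)]  |A|=1524.2486
3. ⊥bis P6·P1 via (41.39,8.775): [(0, 0) (38.0963, 0) (29.6481, 45) (0, 45)]  |A|=1524.2486
4. ⊥bis P6·P2 via (27.675,28.67): [(0, 0) (38.0963, 0) (34.6936, 18.1245) (16.8064, 45) (0, 45)]  |A|=1351.6855
5. ⊥bis P6·P3 via (37.65,15.485): [(0, 0) (38.057, 0) (38.0506, 0.2434) (34.6936, 18.1245) (16.8064, 45) (0, 45)]  |A|=1351.6807
6. ⊥bis P6·P4 via (11.62,21.255): [(0, 30.0428) (0, 0) (38.057, 0) (38.0506, 0.2434) (37.8267, 1.4358)]  |A|=595.5545
7. ⊥bis P6·P5 via (41.28,25.215): [(0, 30.0428) (0, 0) (38.057, 0) (38.0506, 0.2434) (37.8267, 1.4358)]  |A|=595.5545
8. ⊥bis P6·P7 via (23.81,27.17): [(0, 30.0428) (0, 0) (38.057, 0) (38.0506, 0.2434) (37.8267, 1.4358)]  |A|=595.5545
9. ⊥bis P6·P8 via (30.705,8.5): [(30.3446, 7.0943) (0, 30.0428) (0, 0) (28.5257, 0)]  |A|=557.0024
10. canonical 4-gon: [(30.3446, 7.0943) (0, 30.0428) (0, 0) (28.5257, 0)]
11. shoelace: 557.0024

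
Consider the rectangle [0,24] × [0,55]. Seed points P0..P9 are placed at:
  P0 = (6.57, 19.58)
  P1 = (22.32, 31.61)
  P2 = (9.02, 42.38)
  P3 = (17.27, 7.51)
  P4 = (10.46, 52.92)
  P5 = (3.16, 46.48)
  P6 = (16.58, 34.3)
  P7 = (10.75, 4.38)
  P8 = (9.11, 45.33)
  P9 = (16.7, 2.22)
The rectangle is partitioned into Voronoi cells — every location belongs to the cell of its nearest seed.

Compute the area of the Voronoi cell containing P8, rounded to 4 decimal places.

1. box [0,24]×[0,55]: [(0, 0) (24, 0) (24, 55) (0, 55)]
2. ⊥bis P8·P0 via (7.84,32.455): [(0, 33.2283) (24, 30.861) (24, 55) (0, 55)]  |A|=550.9283
3. ⊥bis P8·P1 via (15.715,38.47): [(0, 33.2283) (9.3165, 32.3094) (24, 46.447) (24, 55) (0, 55)]  |A|=436.4994
4. ⊥bis P8·P2 via (9.065,43.855): [(0, 44.1316) (20.9319, 43.493) (24, 46.447) (24, 55) (0, 55)]  |A|=264.9537
5. ⊥bis P8·P3 via (13.19,26.42): [(0, 44.1316) (20.9319, 43.493) (24, 46.447) (24, 55) (0, 55)]  |A|=264.9537
6. ⊥bis P8·P4 via (9.785,49.125): [(0, 50.8654) (0, 44.1316) (20.9319, 43.493) (24, 46.447) (24, 46.5966)]  |A|=114.4984
7. ⊥bis P8·P5 via (6.135,45.905): [(6.858, 49.6456) (5.7583, 43.9559) (20.9319, 43.493) (24, 46.447) (24, 46.5966)]  |A|=74.9299
8. ⊥bis P8·P6 via (12.845,39.815): [(23.096, 46.7574) (6.858, 49.6456) (5.7583, 43.9559) (18.3903, 43.5705)]  |A|=68.8185
9. ⊥bis P8·P7 via (9.93,24.855): [(23.096, 46.7574) (6.858, 49.6456) (5.7583, 43.9559) (18.3903, 43.5705)]  |A|=68.8185
10. ⊥bis P8·P9 via (12.905,23.775): [(23.096, 46.7574) (6.858, 49.6456) (5.7583, 43.9559) (18.3903, 43.5705)]  |A|=68.8185
11. canonical 4-gon: [(23.096, 46.7574) (6.858, 49.6456) (5.7583, 43.9559) (18.3903, 43.5705)]
12. shoelace: 68.8185

Area of P8's cell: 68.8185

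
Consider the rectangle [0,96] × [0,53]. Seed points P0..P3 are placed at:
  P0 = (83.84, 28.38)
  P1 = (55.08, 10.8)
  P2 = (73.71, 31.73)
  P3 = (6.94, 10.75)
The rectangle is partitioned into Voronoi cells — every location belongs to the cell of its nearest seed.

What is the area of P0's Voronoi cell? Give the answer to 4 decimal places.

1. box [0,96]×[0,53]: [(0, 0) (96, 0) (96, 53) (0, 53)]
2. ⊥bis P0·P1 via (69.46,19.59): [(81.4347, 0) (96, 0) (96, 53) (49.0376, 53)]  |A|=1630.4838
3. ⊥bis P0·P2 via (78.775,30.055): [(73.2589, 13.3751) (81.4347, 0) (96, 0) (96, 53) (86.3629, 53)]  |A|=890.9781
4. ⊥bis P0·P3 via (45.39,19.565): [(73.2589, 13.3751) (81.4347, 0) (96, 0) (96, 53) (86.3629, 53)]  |A|=890.9781
5. canonical 5-gon: [(73.2589, 13.3751) (81.4347, 0) (96, 0) (96, 53) (86.3629, 53)]
6. shoelace: 890.9781

Area of P0's cell: 890.9781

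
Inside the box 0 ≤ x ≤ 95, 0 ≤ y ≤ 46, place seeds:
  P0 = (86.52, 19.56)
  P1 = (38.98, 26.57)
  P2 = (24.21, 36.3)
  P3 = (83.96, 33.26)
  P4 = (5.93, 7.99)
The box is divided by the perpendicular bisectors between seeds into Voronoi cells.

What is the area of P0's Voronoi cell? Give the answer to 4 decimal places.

Area of P0's cell: 852.5320

1. box [0,95]×[0,46]: [(0, 0) (95, 0) (95, 46) (0, 46)]
2. ⊥bis P0·P1 via (62.75,23.065): [(59.349, 0) (95, 0) (95, 46) (66.1319, 46)]  |A|=1483.9409
3. ⊥bis P0·P2 via (55.365,27.93): [(59.349, 0) (95, 0) (95, 46) (66.1319, 46)]  |A|=1483.9409
4. ⊥bis P0·P3 via (85.24,26.41): [(62.62, 22.1832) (59.349, 0) (95, 0) (95, 28.2338)]  |A|=852.532
5. ⊥bis P0·P4 via (46.225,13.775): [(62.62, 22.1832) (59.349, 0) (95, 0) (95, 28.2338)]  |A|=852.532
6. canonical 4-gon: [(62.62, 22.1832) (59.349, 0) (95, 0) (95, 28.2338)]
7. shoelace: 852.532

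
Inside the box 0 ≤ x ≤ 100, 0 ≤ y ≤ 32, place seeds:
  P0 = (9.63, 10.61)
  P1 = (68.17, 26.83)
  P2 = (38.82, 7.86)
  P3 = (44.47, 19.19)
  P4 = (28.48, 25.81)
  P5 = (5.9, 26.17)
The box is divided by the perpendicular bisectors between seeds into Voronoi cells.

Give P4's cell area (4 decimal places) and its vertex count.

Area of P4's cell: 334.6412 (5 vertices)

1. box [0,100]×[0,32]: [(0, 0) (100, 0) (100, 32) (0, 32)]
2. ⊥bis P4·P0 via (19.055,18.21): [(33.7389, 0) (100, 0) (100, 32) (7.9352, 32)]  |A|=2533.2138
3. ⊥bis P4·P1 via (48.325,26.32): [(33.7389, 0) (49.0014, 0) (48.179, 32) (7.9352, 32)]  |A|=888.1007
4. ⊥bis P4·P2 via (33.65,16.835): [(24.4412, 11.5303) (48.3511, 25.3035) (48.179, 32) (7.9352, 32)]  |A|=493.1298
5. ⊥bis P4·P3 via (36.475,22.5): [(24.4412, 11.5303) (34.2799, 17.1978) (40.4081, 32) (7.9352, 32)]  |A|=387.8048
6. ⊥bis P4·P5 via (17.19,25.99): [(17.1045, 20.6288) (24.4412, 11.5303) (34.2799, 17.1978) (40.4081, 32) (17.2858, 32)]  |A|=334.6412
7. canonical 5-gon: [(17.1045, 20.6288) (24.4412, 11.5303) (34.2799, 17.1978) (40.4081, 32) (17.2858, 32)]
8. shoelace: 334.6412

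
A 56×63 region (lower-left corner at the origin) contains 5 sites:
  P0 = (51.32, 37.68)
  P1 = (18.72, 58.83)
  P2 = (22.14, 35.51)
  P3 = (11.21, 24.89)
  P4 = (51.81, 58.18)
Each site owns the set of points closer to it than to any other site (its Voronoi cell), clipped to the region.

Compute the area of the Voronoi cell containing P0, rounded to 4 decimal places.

Area of P0's cell: 874.7523

1. box [0,56]×[0,63]: [(0, 0) (56, 0) (56, 63) (0, 63)]
2. ⊥bis P0·P1 via (35.02,48.255): [(3.7135, 0) (56, 0) (56, 63) (44.5862, 63)]  |A|=2006.5621
3. ⊥bis P0·P2 via (36.73,36.595): [(35.7762, 49.4206) (39.4514, 0) (56, 0) (56, 63) (44.5862, 63)]  |A|=1123.4662
4. ⊥bis P0·P3 via (31.265,31.285): [(35.7762, 49.4206) (38.9071, 7.3189) (41.2409, 0) (56, 0) (56, 63) (44.5862, 63)]  |A|=1116.9175
5. ⊥bis P0·P4 via (51.565,47.93): [(35.8591, 48.3054) (38.9071, 7.3189) (41.2409, 0) (56, 0) (56, 47.824)]  |A|=874.7523
6. canonical 5-gon: [(35.8591, 48.3054) (38.9071, 7.3189) (41.2409, 0) (56, 0) (56, 47.824)]
7. shoelace: 874.7523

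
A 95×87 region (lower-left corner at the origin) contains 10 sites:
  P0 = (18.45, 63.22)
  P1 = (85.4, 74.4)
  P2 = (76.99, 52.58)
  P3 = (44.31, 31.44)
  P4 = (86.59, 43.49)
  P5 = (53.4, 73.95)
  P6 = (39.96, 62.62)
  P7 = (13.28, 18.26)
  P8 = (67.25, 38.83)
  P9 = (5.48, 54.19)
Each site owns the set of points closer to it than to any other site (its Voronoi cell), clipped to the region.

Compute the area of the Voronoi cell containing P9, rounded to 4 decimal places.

Area of P9's cell: 523.4686

1. box [0,95]×[0,87]: [(0, 0) (95, 0) (95, 87) (0, 87)]
2. ⊥bis P9·P0 via (11.965,58.705): [(0, 75.8906) (0, 0) (52.8367, 0)]  |A|=2004.9053
3. ⊥bis P9·P1 via (45.44,64.295): [(0, 75.8906) (0, 0) (52.8367, 0)]  |A|=2004.9053
4. ⊥bis P9·P2 via (41.235,53.385): [(40.4341, 17.8141) (0, 75.8906) (0, 0) (40.0331, 0)]  |A|=1890.8626
5. ⊥bis P9·P3 via (24.895,42.815): [(24.0418, 41.3588) (0, 75.8906) (0, 0.3239)]  |A|=908.3808
6. ⊥bis P9·P4 via (46.035,48.84): [(24.0418, 41.3588) (0, 75.8906) (0, 0.3239)]  |A|=908.3808
7. ⊥bis P9·P5 via (29.44,64.07): [(24.0418, 41.3588) (0, 75.8906) (0, 0.3239)]  |A|=908.3808
8. ⊥bis P9·P6 via (22.72,58.405): [(24.0418, 41.3588) (0, 75.8906) (0, 0.3239)]  |A|=908.3808
9. ⊥bis P9·P7 via (9.38,36.225): [(22.7323, 39.1236) (24.0418, 41.3588) (0, 75.8906) (0, 34.1887)]  |A|=523.4686
10. ⊥bis P9·P8 via (36.365,46.51): [(22.7323, 39.1236) (24.0418, 41.3588) (0, 75.8906) (0, 34.1887)]  |A|=523.4686
11. canonical 4-gon: [(22.7323, 39.1236) (24.0418, 41.3588) (0, 75.8906) (0, 34.1887)]
12. shoelace: 523.4686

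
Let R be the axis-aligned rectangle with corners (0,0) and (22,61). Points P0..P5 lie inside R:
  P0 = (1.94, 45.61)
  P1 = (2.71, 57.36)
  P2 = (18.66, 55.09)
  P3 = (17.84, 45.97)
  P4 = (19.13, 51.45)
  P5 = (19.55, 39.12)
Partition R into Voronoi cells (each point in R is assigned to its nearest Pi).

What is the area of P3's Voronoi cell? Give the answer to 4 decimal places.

Area of P3's cell: 90.1570

1. box [0,22]×[0,61]: [(0, 0) (22, 0) (22, 61) (0, 61)]
2. ⊥bis P3·P0 via (9.89,45.79): [(10.9268, 0) (22, 0) (22, 61) (9.5456, 61)]  |A|=717.5925
3. ⊥bis P3·P1 via (10.275,51.665): [(9.7721, 50.997) (10.9268, 0) (22, 0) (22, 61) (17.3025, 61)]  |A|=678.7965
4. ⊥bis P3·P2 via (18.25,50.53): [(9.9803, 51.2735) (9.7721, 50.997) (10.9268, 0) (22, 0) (22, 50.1928)]  |A|=591.002
5. ⊥bis P3·P4 via (18.485,48.71): [(9.7775, 50.7598) (10.9268, 0) (22, 0) (22, 47.8826)]  |A|=573.6605
6. ⊥bis P3·P5 via (18.695,42.545): [(9.7775, 50.7598) (10.0125, 40.3776) (22, 43.37) (22, 47.8826)]  |A|=90.157
7. canonical 4-gon: [(9.7775, 50.7598) (10.0125, 40.3776) (22, 43.37) (22, 47.8826)]
8. shoelace: 90.157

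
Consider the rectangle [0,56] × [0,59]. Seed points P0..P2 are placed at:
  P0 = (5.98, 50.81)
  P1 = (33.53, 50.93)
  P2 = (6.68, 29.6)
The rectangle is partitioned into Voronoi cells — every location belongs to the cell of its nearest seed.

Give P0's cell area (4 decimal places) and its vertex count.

Area of P0's cell: 369.0659 (4 vertices)

1. box [0,56]×[0,59]: [(0, 0) (56, 0) (56, 59) (0, 59)]
2. ⊥bis P0·P1 via (19.755,50.87): [(0, 0) (19.9766, 0) (19.7196, 59) (0, 59)]  |A|=1171.0368
3. ⊥bis P0·P2 via (6.33,40.205): [(0, 39.9961) (19.7995, 40.6495) (19.7196, 59) (0, 59)]  |A|=369.0659
4. canonical 4-gon: [(0, 39.9961) (19.7995, 40.6495) (19.7196, 59) (0, 59)]
5. shoelace: 369.0659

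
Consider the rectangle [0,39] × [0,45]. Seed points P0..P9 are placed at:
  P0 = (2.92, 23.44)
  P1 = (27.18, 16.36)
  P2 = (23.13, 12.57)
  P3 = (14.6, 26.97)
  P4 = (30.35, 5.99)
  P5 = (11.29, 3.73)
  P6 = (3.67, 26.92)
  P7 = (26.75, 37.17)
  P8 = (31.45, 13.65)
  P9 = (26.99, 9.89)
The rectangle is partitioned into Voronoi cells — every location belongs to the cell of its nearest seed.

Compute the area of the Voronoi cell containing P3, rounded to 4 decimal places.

1. box [0,39]×[0,45]: [(0, 0) (39, 0) (39, 45) (0, 45)]
2. ⊥bis P3·P0 via (8.76,25.205): [(16.3776, 0) (39, 0) (39, 45) (2.7774, 45)]  |A|=1324.0115
3. ⊥bis P3·P1 via (20.89,21.665): [(12.7476, 12.0108) (39, 43.1376) (39, 45) (2.7774, 45)]  |A|=621.9234
4. ⊥bis P3·P2 via (18.865,19.77): [(11.6876, 15.5184) (19.7178, 20.2752) (39, 43.1376) (39, 45) (2.7774, 45)]  |A|=605.3188
5. ⊥bis P3·P4 via (22.475,16.48): [(11.6876, 15.5184) (19.7178, 20.2752) (39, 43.1376) (39, 45) (2.7774, 45)]  |A|=605.3188
6. ⊥bis P3·P5 via (12.945,15.35): [(11.6842, 15.5296) (11.7022, 15.527) (19.7178, 20.2752) (39, 43.1376) (39, 45) (2.7774, 45)]  |A|=605.3188
7. ⊥bis P3·P6 via (9.135,26.945): [(9.1488, 23.9184) (11.6842, 15.5296) (11.7022, 15.527) (19.7178, 20.2752) (39, 43.1376) (39, 45) (9.0524, 45)]  |A|=539.1755
8. ⊥bis P3·P7 via (20.675,32.07): [(9.1488, 23.9184) (11.6842, 15.5296) (11.7022, 15.527) (19.7178, 20.2752) (25.1599, 26.7277) (9.8202, 45) (9.0524, 45)]  |A|=259.6962
9. ⊥bis P3·P8 via (23.025,20.31): [(9.1488, 23.9184) (11.6842, 15.5296) (11.7022, 15.527) (19.7178, 20.2752) (25.1599, 26.7277) (9.8202, 45) (9.0524, 45)]  |A|=259.6962
10. ⊥bis P3·P9 via (20.795,18.43): [(9.1488, 23.9184) (11.6842, 15.5296) (11.7022, 15.527) (19.7178, 20.2752) (25.1599, 26.7277) (9.8202, 45) (9.0524, 45)]  |A|=259.6962
11. canonical 7-gon: [(9.1488, 23.9184) (11.6842, 15.5296) (11.7022, 15.527) (19.7178, 20.2752) (25.1599, 26.7277) (9.8202, 45) (9.0524, 45)]
12. shoelace: 259.6962

Area of P3's cell: 259.6962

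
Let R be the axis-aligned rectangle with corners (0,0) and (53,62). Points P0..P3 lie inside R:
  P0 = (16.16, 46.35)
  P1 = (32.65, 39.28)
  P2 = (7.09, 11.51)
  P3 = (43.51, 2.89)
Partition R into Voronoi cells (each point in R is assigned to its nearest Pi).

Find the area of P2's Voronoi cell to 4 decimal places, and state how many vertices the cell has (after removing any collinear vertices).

Area of P2's cell: 717.2355 (5 vertices)

1. box [0,53]×[0,62]: [(0, 0) (53, 0) (53, 62) (0, 62)]
2. ⊥bis P2·P0 via (11.625,28.93): [(0, 31.9564) (0, 0) (53, 0) (53, 18.1587)]  |A|=1328.05
3. ⊥bis P2·P1 via (19.87,25.395): [(17.7664, 27.3312) (0, 31.9564) (0, 0) (47.4607, 0)]  |A|=932.454
4. ⊥bis P2·P3 via (25.3,7.2): [(27.8648, 18.0364) (17.7664, 27.3312) (0, 31.9564) (0, 0) (23.5959, 0)]  |A|=717.2355
5. canonical 5-gon: [(27.8648, 18.0364) (17.7664, 27.3312) (0, 31.9564) (0, 0) (23.5959, 0)]
6. shoelace: 717.2355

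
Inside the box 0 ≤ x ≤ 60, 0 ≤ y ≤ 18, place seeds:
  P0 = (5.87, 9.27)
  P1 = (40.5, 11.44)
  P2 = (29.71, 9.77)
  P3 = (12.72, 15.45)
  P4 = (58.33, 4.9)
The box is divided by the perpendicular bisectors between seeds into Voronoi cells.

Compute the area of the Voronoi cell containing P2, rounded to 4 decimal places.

Area of P2's cell: 274.8348

1. box [0,60]×[0,18]: [(0, 0) (60, 0) (60, 18) (0, 18)]
2. ⊥bis P2·P0 via (17.79,9.52): [(17.9897, 0) (60, 0) (60, 18) (17.6121, 18)]  |A|=759.5837
3. ⊥bis P2·P1 via (35.105,10.605): [(17.9897, 0) (36.7464, 0) (33.9605, 18) (17.6121, 18)]  |A|=315.9451
4. ⊥bis P2·P3 via (21.215,12.61): [(17.9312, 2.7875) (17.9897, 0) (36.7464, 0) (33.9605, 18) (23.017, 18)]  |A|=274.8348
5. ⊥bis P2·P4 via (44.02,7.335): [(17.9312, 2.7875) (17.9897, 0) (36.7464, 0) (33.9605, 18) (23.017, 18)]  |A|=274.8348
6. canonical 5-gon: [(17.9312, 2.7875) (17.9897, 0) (36.7464, 0) (33.9605, 18) (23.017, 18)]
7. shoelace: 274.8348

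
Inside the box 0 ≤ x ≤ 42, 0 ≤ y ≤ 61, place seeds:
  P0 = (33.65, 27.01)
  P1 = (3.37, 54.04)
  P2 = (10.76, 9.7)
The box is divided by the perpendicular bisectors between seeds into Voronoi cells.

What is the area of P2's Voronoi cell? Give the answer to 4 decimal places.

1. box [0,42]×[0,61]: [(0, 0) (42, 0) (42, 61) (0, 61)]
2. ⊥bis P2·P0 via (22.205,18.355): [(0, 47.7179) (0, 0) (36.0855, 0)]  |A|=860.9632
3. ⊥bis P2·P1 via (7.065,31.87): [(11.434, 32.5982) (0, 30.6925) (0, 0) (36.0855, 0)]  |A|=763.6292
4. canonical 4-gon: [(11.434, 32.5982) (0, 30.6925) (0, 0) (36.0855, 0)]
5. shoelace: 763.6292

Area of P2's cell: 763.6292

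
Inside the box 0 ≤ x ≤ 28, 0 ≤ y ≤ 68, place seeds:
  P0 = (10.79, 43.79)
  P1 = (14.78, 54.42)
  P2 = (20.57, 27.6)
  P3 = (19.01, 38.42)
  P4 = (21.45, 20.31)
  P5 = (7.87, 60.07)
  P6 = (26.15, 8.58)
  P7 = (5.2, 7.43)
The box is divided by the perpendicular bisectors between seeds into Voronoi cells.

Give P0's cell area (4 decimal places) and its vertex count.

Area of P0's cell: 286.4399 (6 vertices)

1. box [0,28]×[0,68]: [(0, 0) (28, 0) (28, 68) (0, 68)]
2. ⊥bis P0·P1 via (12.785,49.105): [(0, 53.9039) (0, 0) (28, 0) (28, 43.394)]  |A|=1362.1705
3. ⊥bis P0·P2 via (15.68,35.695): [(0, 53.9039) (0, 26.2231) (28, 43.1372) (28, 43.394)]  |A|=391.1263
4. ⊥bis P0·P3 via (14.9,41.105): [(18.6806, 46.8921) (0, 53.9039) (0, 26.2231) (8.5533, 31.3899)]  |A|=298.6811
5. ⊥bis P0·P4 via (16.12,32.05): [(18.6806, 46.8921) (0, 53.9039) (0, 26.2231) (8.5533, 31.3899)]  |A|=298.6811
6. ⊥bis P0·P5 via (9.33,51.93): [(18.6806, 46.8921) (6.5751, 51.4359) (0, 50.2566) (0, 26.2231) (8.5533, 31.3899)]  |A|=286.6903
7. ⊥bis P0·P6 via (18.47,26.185): [(18.6806, 46.8921) (6.5751, 51.4359) (0, 50.2566) (0, 26.2231) (8.5533, 31.3899)]  |A|=286.6903
8. ⊥bis P0·P7 via (7.995,25.61): [(18.6806, 46.8921) (6.5751, 51.4359) (0, 50.2566) (0, 26.8392) (0.813, 26.7142) (8.5533, 31.3899)]  |A|=286.4399
9. canonical 6-gon: [(18.6806, 46.8921) (6.5751, 51.4359) (0, 50.2566) (0, 26.8392) (0.813, 26.7142) (8.5533, 31.3899)]
10. shoelace: 286.4399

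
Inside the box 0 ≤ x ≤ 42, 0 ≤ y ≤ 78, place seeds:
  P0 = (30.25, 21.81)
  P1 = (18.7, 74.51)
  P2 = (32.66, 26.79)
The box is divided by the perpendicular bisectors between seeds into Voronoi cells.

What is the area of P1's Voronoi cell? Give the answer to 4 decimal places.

Area of P1's cell: 1206.2016

1. box [0,42]×[0,78]: [(0, 0) (42, 0) (42, 78) (0, 78)]
2. ⊥bis P1·P0 via (24.475,48.16): [(0, 42.7959) (42, 52.0009) (42, 78) (0, 78)]  |A|=1285.2671
3. ⊥bis P1·P2 via (25.68,50.65): [(0, 43.1376) (42, 55.4242) (42, 78) (0, 78)]  |A|=1206.2016
4. canonical 4-gon: [(0, 43.1376) (42, 55.4242) (42, 78) (0, 78)]
5. shoelace: 1206.2016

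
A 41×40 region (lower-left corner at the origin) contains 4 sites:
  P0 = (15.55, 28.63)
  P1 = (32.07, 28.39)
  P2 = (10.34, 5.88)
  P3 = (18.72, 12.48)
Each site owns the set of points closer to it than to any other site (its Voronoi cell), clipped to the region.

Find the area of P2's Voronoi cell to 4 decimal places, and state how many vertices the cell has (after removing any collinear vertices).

Area of P2's cell: 274.2265 (4 vertices)

1. box [0,41]×[0,40]: [(0, 0) (41, 0) (41, 40) (0, 40)]
2. ⊥bis P2·P0 via (12.945,17.255): [(0, 20.2195) (0, 0) (41, 0) (41, 10.8301)]  |A|=636.5177
3. ⊥bis P2·P1 via (21.205,17.135): [(23.611, 14.8124) (0, 20.2195) (0, 0) (38.9551, 0)]  |A|=527.2103
4. ⊥bis P2·P3 via (14.53,9.18): [(7.1195, 18.5891) (0, 20.2195) (0, 0) (21.7601, 0)]  |A|=274.2265
5. canonical 4-gon: [(7.1195, 18.5891) (0, 20.2195) (0, 0) (21.7601, 0)]
6. shoelace: 274.2265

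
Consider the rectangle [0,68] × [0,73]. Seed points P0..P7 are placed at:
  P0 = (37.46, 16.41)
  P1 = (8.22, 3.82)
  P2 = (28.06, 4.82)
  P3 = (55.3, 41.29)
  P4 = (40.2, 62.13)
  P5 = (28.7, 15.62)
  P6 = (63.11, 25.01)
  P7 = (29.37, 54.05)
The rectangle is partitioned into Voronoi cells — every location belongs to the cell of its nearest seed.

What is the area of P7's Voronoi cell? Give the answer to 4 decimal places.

1. box [0,68]×[0,73]: [(0, 0) (68, 0) (68, 73) (0, 73)]
2. ⊥bis P7·P0 via (33.415,35.23): [(0, 28.0481) (68, 42.6634) (68, 73) (0, 73)]  |A|=2559.81
3. ⊥bis P7·P1 via (18.795,28.935): [(0, 36.8489) (13.8379, 31.0223) (68, 42.6634) (68, 73) (0, 73)]  |A|=2498.9179
4. ⊥bis P7·P2 via (28.715,29.435): [(0, 36.8489) (13.8379, 31.0223) (68, 42.6634) (68, 73) (0, 73)]  |A|=2498.9179
5. ⊥bis P7·P3 via (42.335,47.67): [(0, 36.8489) (13.8379, 31.0223) (36.5443, 35.9026) (54.7997, 73) (0, 73)]  |A|=1776.941
6. ⊥bis P7·P4 via (34.785,58.09): [(0, 36.8489) (13.8379, 31.0223) (36.5443, 35.9026) (42.4241, 47.851) (23.661, 73) (0, 73)]  |A|=1385.387
7. ⊥bis P7·P5 via (29.035,34.835): [(0, 36.8489) (3.7353, 35.2761) (31.3865, 34.794) (36.5443, 35.9026) (42.4241, 47.851) (23.661, 73) (0, 73)]  |A|=1329.0106
8. ⊥bis P7·P6 via (46.24,39.53): [(0, 36.8489) (3.7353, 35.2761) (31.3865, 34.794) (36.5443, 35.9026) (42.4241, 47.851) (23.661, 73) (0, 73)]  |A|=1329.0106
9. canonical 7-gon: [(0, 36.8489) (3.7353, 35.2761) (31.3865, 34.794) (36.5443, 35.9026) (42.4241, 47.851) (23.661, 73) (0, 73)]
10. shoelace: 1329.0106

Area of P7's cell: 1329.0106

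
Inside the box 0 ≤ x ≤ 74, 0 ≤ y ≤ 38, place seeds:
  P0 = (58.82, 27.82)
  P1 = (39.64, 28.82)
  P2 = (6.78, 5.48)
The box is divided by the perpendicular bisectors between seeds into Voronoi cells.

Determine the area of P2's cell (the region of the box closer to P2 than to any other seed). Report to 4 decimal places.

1. box [0,74]×[0,38]: [(0, 0) (74, 0) (74, 38) (0, 38)]
2. ⊥bis P2·P0 via (32.8,16.65): [(0, 0) (39.9476, 0) (23.6348, 38) (0, 38)]  |A|=1208.0648
3. ⊥bis P2·P1 via (23.21,17.15): [(0, 0) (35.3914, 0) (8.4005, 38) (0, 38)]  |A|=832.0469
4. canonical 4-gon: [(0, 0) (35.3914, 0) (8.4005, 38) (0, 38)]
5. shoelace: 832.0469

Area of P2's cell: 832.0469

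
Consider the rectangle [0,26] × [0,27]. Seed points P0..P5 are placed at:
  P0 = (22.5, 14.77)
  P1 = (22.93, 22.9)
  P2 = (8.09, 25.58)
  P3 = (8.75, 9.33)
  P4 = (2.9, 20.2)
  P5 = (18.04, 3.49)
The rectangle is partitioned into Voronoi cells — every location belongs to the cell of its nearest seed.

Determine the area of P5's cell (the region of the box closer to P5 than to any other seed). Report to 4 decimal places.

Area of P5's cell: 123.4062

1. box [0,26]×[0,27]: [(0, 0) (26, 0) (26, 27) (0, 27)]
2. ⊥bis P5·P0 via (20.27,9.13): [(0, 17.1446) (0, 0) (26, 0) (26, 6.8644)]  |A|=312.1166
3. ⊥bis P5·P1 via (20.485,13.195): [(0, 17.1446) (0, 0) (26, 0) (26, 6.8644)]  |A|=312.1166
4. ⊥bis P5·P2 via (13.065,14.535): [(10.0428, 13.1737) (0, 8.6501) (0, 0) (26, 0) (26, 6.8644)]  |A|=269.4626
5. ⊥bis P5·P3 via (13.395,6.41): [(16.1331, 10.7657) (9.3655, 0) (26, 0) (26, 6.8644)]  |A|=123.4062
6. ⊥bis P5·P4 via (10.47,11.845): [(16.1331, 10.7657) (9.3655, 0) (26, 0) (26, 6.8644)]  |A|=123.4062
7. canonical 4-gon: [(16.1331, 10.7657) (9.3655, 0) (26, 0) (26, 6.8644)]
8. shoelace: 123.4062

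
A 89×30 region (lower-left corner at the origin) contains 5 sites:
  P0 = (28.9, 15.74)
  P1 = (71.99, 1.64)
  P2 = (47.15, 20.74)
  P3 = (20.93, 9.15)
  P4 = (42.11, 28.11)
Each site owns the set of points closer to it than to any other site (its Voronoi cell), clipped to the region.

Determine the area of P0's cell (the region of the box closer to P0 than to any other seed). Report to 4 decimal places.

1. box [0,89]×[0,30]: [(0, 0) (89, 0) (89, 30) (0, 30)]
2. ⊥bis P0·P1 via (50.445,8.69): [(0, 0) (47.6014, 0) (57.4181, 30) (0, 30)]  |A|=1575.2931
3. ⊥bis P0·P2 via (38.025,18.24): [(0, 0) (43.0223, 0) (34.8031, 30) (0, 30)]  |A|=1167.3801
4. ⊥bis P0·P3 via (24.915,12.445): [(35.2052, 0) (43.0223, 0) (34.8031, 30) (10.3996, 30)]  |A|=483.3082
5. ⊥bis P0·P4 via (35.505,21.925): [(35.2052, 0) (43.0223, 0) (37.6401, 19.6449) (27.9435, 30) (10.3996, 30)]  |A|=447.7924
6. canonical 5-gon: [(35.2052, 0) (43.0223, 0) (37.6401, 19.6449) (27.9435, 30) (10.3996, 30)]
7. shoelace: 447.7924

Area of P0's cell: 447.7924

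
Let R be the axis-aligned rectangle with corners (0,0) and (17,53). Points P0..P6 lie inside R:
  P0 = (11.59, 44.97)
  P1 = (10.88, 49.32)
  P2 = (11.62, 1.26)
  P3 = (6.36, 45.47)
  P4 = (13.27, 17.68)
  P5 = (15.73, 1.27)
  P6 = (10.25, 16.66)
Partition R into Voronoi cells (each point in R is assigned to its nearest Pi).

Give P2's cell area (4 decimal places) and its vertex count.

1. box [0,17]×[0,53]: [(0, 0) (17, 0) (17, 53) (0, 53)]
2. ⊥bis P2·P0 via (11.605,23.115): [(0, 23.107) (0, 0) (17, 0) (17, 23.1187)]  |A|=392.9188
3. ⊥bis P2·P1 via (11.25,25.29): [(0, 23.107) (0, 0) (17, 0) (17, 23.1187)]  |A|=392.9188
4. ⊥bis P2·P3 via (8.99,23.365): [(6.8614, 23.1117) (0, 22.2954) (0, 0) (17, 0) (17, 23.1187)]  |A|=390.1343
5. ⊥bis P2·P4 via (12.445,9.47): [(0, 10.7206) (0, 0) (17, 0) (17, 9.0123)]  |A|=167.7292
6. ⊥bis P2·P5 via (13.675,1.265): [(13.6553, 9.3484) (0, 10.7206) (0, 0) (13.6781, 0)]  |A|=137.1303
7. ⊥bis P2·P6 via (10.935,8.96): [(13.6557, 9.202) (0, 7.9872) (0, 0) (13.6781, 0)]  |A|=117.4685
8. canonical 4-gon: [(13.6557, 9.202) (0, 7.9872) (0, 0) (13.6781, 0)]
9. shoelace: 117.4685

Area of P2's cell: 117.4685 (4 vertices)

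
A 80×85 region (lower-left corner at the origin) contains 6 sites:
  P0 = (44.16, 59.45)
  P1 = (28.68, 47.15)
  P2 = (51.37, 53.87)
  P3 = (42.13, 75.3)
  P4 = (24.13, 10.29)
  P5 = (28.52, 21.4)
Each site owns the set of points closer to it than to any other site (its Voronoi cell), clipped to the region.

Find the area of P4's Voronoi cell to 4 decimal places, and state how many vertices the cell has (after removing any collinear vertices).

1. box [0,80]×[0,85]: [(0, 0) (80, 0) (80, 85) (0, 85)]
2. ⊥bis P4·P0 via (34.145,34.87): [(0, 48.7822) (0, 0) (80, 0) (80, 16.1866)]  |A|=2598.7527
3. ⊥bis P4·P1 via (26.405,28.72): [(59.1637, 24.6763) (0, 31.9794) (0, 0) (80, 0) (80, 16.1866)]  |A|=2101.6958
4. ⊥bis P4·P2 via (37.75,32.08): [(47.2402, 26.1481) (0, 31.9794) (0, 0) (80, 0) (80, 5.6713)]  |A|=1894.1769
5. ⊥bis P4·P3 via (33.13,42.795): [(47.2402, 26.1481) (0, 31.9794) (0, 0) (80, 0) (80, 5.6713)]  |A|=1894.1769
6. ⊥bis P4·P5 via (26.325,15.845): [(0, 26.247) (0, 0) (66.4248, 0)]  |A|=871.7269
7. canonical 3-gon: [(0, 26.247) (0, 0) (66.4248, 0)]
8. shoelace: 871.7269

Area of P4's cell: 871.7269 (3 vertices)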